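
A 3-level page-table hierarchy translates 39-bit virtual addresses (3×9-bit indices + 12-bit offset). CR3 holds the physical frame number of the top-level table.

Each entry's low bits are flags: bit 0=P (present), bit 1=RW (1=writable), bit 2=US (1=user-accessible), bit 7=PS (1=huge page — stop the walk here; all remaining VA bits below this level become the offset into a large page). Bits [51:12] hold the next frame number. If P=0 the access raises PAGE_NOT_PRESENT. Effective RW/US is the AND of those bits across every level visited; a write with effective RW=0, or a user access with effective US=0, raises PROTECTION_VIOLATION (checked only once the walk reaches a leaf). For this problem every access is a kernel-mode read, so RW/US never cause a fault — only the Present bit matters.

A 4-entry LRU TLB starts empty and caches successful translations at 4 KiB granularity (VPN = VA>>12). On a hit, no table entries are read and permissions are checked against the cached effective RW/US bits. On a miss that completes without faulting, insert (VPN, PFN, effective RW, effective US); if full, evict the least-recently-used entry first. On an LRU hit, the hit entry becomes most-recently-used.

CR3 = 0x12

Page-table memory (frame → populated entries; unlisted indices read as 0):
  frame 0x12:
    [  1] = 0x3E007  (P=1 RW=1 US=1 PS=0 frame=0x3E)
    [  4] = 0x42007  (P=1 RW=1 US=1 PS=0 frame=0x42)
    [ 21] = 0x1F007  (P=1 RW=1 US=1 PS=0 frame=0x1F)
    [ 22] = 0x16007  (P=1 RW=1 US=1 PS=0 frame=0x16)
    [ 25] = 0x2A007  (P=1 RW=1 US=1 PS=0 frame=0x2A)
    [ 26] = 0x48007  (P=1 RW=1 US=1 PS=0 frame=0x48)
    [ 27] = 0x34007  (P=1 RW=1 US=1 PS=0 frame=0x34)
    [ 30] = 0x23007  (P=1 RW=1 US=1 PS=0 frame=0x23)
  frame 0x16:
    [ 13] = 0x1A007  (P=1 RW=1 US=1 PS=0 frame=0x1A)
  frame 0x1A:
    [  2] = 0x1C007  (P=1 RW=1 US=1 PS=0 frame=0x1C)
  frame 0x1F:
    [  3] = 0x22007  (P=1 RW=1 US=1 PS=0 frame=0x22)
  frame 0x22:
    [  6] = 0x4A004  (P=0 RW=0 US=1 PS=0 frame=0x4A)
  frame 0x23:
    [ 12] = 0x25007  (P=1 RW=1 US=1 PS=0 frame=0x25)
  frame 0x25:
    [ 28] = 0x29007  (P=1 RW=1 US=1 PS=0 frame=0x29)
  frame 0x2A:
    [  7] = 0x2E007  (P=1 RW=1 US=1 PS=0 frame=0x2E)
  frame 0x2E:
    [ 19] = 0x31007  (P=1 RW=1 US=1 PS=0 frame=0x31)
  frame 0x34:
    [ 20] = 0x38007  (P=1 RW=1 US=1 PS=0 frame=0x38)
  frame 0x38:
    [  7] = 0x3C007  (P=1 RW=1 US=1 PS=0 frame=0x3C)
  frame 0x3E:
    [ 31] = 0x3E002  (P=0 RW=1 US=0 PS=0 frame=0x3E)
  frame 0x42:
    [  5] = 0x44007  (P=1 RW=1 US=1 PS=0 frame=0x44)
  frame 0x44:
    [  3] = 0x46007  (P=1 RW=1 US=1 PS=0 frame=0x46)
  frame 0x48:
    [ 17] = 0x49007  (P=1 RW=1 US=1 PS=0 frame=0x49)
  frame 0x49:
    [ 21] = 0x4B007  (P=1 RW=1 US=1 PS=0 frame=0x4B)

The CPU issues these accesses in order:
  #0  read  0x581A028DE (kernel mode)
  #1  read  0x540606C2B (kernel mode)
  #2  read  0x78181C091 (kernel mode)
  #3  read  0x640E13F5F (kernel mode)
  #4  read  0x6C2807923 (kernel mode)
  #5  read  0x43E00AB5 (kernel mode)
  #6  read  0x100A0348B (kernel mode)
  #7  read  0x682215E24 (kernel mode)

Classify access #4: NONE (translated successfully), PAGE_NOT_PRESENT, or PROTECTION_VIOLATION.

Per-access translation:
#0 VA=0x581A028DE (r,kernel):
  L0: frame=0x12 idx=22 entry=0x16007 [P=1 RW=1 US=1 PS=0]
  L1: frame=0x16 idx=13 entry=0x1A007 [P=1 RW=1 US=1 PS=0]
  L2: frame=0x1A idx=2 entry=0x1C007 [P=1 RW=1 US=1 PS=0]
  → PA=0x1C8DE  (3 entries read)
#1 VA=0x540606C2B (r,kernel):
  L0: frame=0x12 idx=21 entry=0x1F007 [P=1 RW=1 US=1 PS=0]
  L1: frame=0x1F idx=3 entry=0x22007 [P=1 RW=1 US=1 PS=0]
  L2: frame=0x22 idx=6 entry=0x4A004 [P=0 RW=0 US=1 PS=0]
  ✗ PAGE_NOT_PRESENT  [3 reads]
#2 VA=0x78181C091 (r,kernel):
  L0: frame=0x12 idx=30 entry=0x23007 [P=1 RW=1 US=1 PS=0]
  L1: frame=0x23 idx=12 entry=0x25007 [P=1 RW=1 US=1 PS=0]
  L2: frame=0x25 idx=28 entry=0x29007 [P=1 RW=1 US=1 PS=0]
  → PA=0x29091  (3 entries read)
#3 VA=0x640E13F5F (r,kernel):
  L0: frame=0x12 idx=25 entry=0x2A007 [P=1 RW=1 US=1 PS=0]
  L1: frame=0x2A idx=7 entry=0x2E007 [P=1 RW=1 US=1 PS=0]
  L2: frame=0x2E idx=19 entry=0x31007 [P=1 RW=1 US=1 PS=0]
  → PA=0x31F5F  (3 entries read)
#4 VA=0x6C2807923 (r,kernel):
  L0: frame=0x12 idx=27 entry=0x34007 [P=1 RW=1 US=1 PS=0]
  L1: frame=0x34 idx=20 entry=0x38007 [P=1 RW=1 US=1 PS=0]
  L2: frame=0x38 idx=7 entry=0x3C007 [P=1 RW=1 US=1 PS=0]
  → PA=0x3C923  (3 entries read)
#5 VA=0x43E00AB5 (r,kernel):
  L0: frame=0x12 idx=1 entry=0x3E007 [P=1 RW=1 US=1 PS=0]
  L1: frame=0x3E idx=31 entry=0x3E002 [P=0 RW=1 US=0 PS=0]
  ✗ PAGE_NOT_PRESENT  [2 reads]
#6 VA=0x100A0348B (r,kernel):
  L0: frame=0x12 idx=4 entry=0x42007 [P=1 RW=1 US=1 PS=0]
  L1: frame=0x42 idx=5 entry=0x44007 [P=1 RW=1 US=1 PS=0]
  L2: frame=0x44 idx=3 entry=0x46007 [P=1 RW=1 US=1 PS=0]
  → PA=0x4648B  (3 entries read)
#7 VA=0x682215E24 (r,kernel):
  L0: frame=0x12 idx=26 entry=0x48007 [P=1 RW=1 US=1 PS=0]
  L1: frame=0x48 idx=17 entry=0x49007 [P=1 RW=1 US=1 PS=0]
  L2: frame=0x49 idx=21 entry=0x4B007 [P=1 RW=1 US=1 PS=0]
  → PA=0x4BE24  (3 entries read)

Access #4 fault: NONE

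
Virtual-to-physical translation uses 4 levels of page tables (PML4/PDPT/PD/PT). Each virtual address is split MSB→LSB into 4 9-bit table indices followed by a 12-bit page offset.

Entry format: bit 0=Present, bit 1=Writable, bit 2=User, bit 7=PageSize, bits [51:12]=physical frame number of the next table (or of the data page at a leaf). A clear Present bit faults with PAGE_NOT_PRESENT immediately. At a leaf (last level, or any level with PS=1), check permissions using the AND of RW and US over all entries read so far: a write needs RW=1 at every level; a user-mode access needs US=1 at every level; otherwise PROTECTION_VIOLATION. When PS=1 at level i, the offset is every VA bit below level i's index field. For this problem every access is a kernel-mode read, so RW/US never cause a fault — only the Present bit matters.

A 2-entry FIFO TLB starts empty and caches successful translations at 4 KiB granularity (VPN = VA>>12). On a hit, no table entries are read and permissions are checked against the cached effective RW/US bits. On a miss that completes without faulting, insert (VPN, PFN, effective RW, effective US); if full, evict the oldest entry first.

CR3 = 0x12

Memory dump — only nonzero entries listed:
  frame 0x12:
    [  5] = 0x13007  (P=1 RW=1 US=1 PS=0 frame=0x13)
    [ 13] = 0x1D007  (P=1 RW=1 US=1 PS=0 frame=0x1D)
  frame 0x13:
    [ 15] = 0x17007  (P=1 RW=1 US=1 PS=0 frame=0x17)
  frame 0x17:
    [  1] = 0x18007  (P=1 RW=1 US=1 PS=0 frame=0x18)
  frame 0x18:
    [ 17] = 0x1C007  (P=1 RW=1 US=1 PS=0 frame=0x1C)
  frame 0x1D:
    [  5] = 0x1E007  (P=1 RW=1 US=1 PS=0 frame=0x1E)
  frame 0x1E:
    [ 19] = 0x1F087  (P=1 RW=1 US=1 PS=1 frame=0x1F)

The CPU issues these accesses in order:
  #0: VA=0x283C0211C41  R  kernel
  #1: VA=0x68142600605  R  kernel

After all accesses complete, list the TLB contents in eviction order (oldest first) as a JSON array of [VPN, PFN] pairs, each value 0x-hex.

Per-access translation:
#0 VA=0x283C0211C41 (r,kernel):
  L0: frame=0x12 idx=5 entry=0x13007 [P=1 RW=1 US=1 PS=0]
  L1: frame=0x13 idx=15 entry=0x17007 [P=1 RW=1 US=1 PS=0]
  L2: frame=0x17 idx=1 entry=0x18007 [P=1 RW=1 US=1 PS=0]
  L3: frame=0x18 idx=17 entry=0x1C007 [P=1 RW=1 US=1 PS=0]
  ⇒ phys 0x1CC41  [4 reads]
#1 VA=0x68142600605 (r,kernel):
  L0: frame=0x12 idx=13 entry=0x1D007 [P=1 RW=1 US=1 PS=0]
  L1: frame=0x1D idx=5 entry=0x1E007 [P=1 RW=1 US=1 PS=0]
  L2: frame=0x1E idx=19 entry=0x1F087 [P=1 RW=1 US=1 PS=1]
  ⇒ phys 0x1F605 (huge @L2)  [3 reads]

TLB: [["0x283C0211", "0x1C"], ["0x68142600", "0x1F"]]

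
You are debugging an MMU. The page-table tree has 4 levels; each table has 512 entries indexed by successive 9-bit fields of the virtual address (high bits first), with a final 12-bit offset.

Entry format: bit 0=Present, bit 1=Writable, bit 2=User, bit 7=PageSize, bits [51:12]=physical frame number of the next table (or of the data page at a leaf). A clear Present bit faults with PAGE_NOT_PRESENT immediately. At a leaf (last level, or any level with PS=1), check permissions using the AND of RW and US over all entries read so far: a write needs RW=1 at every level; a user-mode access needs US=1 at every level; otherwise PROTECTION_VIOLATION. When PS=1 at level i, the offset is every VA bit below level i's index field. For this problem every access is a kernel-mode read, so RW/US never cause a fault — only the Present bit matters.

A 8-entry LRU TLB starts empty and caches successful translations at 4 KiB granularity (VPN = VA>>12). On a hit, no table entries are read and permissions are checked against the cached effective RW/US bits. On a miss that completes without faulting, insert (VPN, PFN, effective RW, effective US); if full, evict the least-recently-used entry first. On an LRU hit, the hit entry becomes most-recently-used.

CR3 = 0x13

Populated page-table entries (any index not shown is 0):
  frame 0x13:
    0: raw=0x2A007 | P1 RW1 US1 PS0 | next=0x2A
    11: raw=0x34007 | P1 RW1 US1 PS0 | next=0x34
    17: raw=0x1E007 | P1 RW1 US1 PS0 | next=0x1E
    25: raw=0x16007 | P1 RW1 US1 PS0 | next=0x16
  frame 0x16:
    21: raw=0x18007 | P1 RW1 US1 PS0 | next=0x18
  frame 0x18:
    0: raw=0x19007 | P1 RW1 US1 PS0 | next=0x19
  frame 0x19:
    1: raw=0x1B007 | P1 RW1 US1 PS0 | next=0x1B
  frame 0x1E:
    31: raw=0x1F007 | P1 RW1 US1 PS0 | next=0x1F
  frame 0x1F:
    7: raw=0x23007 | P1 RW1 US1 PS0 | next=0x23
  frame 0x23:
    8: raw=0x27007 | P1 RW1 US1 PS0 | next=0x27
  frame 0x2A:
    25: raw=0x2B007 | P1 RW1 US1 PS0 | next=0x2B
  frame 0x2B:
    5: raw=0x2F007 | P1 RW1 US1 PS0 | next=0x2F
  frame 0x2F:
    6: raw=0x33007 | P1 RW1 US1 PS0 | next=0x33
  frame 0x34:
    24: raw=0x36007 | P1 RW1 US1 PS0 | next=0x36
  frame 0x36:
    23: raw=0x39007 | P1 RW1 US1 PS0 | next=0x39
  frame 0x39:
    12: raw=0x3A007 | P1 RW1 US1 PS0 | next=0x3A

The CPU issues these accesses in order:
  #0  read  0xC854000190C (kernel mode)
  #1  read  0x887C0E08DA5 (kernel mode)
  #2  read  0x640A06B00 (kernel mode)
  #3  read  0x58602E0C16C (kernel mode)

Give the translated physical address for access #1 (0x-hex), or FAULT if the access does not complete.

Walk each access:
#0 VA=0xC854000190C (r,kernel):
  lvl0: tbl 0x13, slot 25 ⇒ 0x16007 (P1/RW1/US1/PS0)
  lvl1: tbl 0x16, slot 21 ⇒ 0x18007 (P1/RW1/US1/PS0)
  lvl2: tbl 0x18, slot 0 ⇒ 0x19007 (P1/RW1/US1/PS0)
  lvl3: tbl 0x19, slot 1 ⇒ 0x1B007 (P1/RW1/US1/PS0)
  ⇒ phys 0x1B90C  [4 reads]
#1 VA=0x887C0E08DA5 (r,kernel):
  lvl0: tbl 0x13, slot 17 ⇒ 0x1E007 (P1/RW1/US1/PS0)
  lvl1: tbl 0x1E, slot 31 ⇒ 0x1F007 (P1/RW1/US1/PS0)
  lvl2: tbl 0x1F, slot 7 ⇒ 0x23007 (P1/RW1/US1/PS0)
  lvl3: tbl 0x23, slot 8 ⇒ 0x27007 (P1/RW1/US1/PS0)
  ⇒ phys 0x27DA5  [4 reads]
#2 VA=0x640A06B00 (r,kernel):
  lvl0: tbl 0x13, slot 0 ⇒ 0x2A007 (P1/RW1/US1/PS0)
  lvl1: tbl 0x2A, slot 25 ⇒ 0x2B007 (P1/RW1/US1/PS0)
  lvl2: tbl 0x2B, slot 5 ⇒ 0x2F007 (P1/RW1/US1/PS0)
  lvl3: tbl 0x2F, slot 6 ⇒ 0x33007 (P1/RW1/US1/PS0)
  ⇒ phys 0x33B00  [4 reads]
#3 VA=0x58602E0C16C (r,kernel):
  lvl0: tbl 0x13, slot 11 ⇒ 0x34007 (P1/RW1/US1/PS0)
  lvl1: tbl 0x34, slot 24 ⇒ 0x36007 (P1/RW1/US1/PS0)
  lvl2: tbl 0x36, slot 23 ⇒ 0x39007 (P1/RW1/US1/PS0)
  lvl3: tbl 0x39, slot 12 ⇒ 0x3A007 (P1/RW1/US1/PS0)
  ⇒ phys 0x3A16C  [4 reads]

Access #1 PA: 0x27DA5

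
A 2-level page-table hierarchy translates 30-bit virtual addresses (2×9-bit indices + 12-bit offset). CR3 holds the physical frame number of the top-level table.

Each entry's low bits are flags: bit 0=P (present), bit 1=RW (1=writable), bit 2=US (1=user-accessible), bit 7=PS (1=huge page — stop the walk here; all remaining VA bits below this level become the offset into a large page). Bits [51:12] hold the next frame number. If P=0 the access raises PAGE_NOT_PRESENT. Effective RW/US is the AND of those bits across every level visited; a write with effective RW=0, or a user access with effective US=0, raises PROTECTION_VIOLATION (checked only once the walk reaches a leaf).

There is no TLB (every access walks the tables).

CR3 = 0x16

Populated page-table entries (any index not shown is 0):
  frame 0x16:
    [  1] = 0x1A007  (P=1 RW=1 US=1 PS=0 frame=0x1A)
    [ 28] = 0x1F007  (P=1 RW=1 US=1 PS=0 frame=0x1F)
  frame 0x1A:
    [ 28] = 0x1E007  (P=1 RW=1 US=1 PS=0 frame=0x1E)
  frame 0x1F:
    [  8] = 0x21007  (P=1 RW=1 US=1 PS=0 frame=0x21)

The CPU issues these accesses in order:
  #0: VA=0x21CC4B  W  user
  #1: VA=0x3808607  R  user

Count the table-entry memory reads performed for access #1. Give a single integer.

Trace:
#0 VA=0x21CC4B (w,user):
  lvl0: tbl 0x16, slot 1 ⇒ 0x1A007 (P1/RW1/US1/PS0)
  lvl1: tbl 0x1A, slot 28 ⇒ 0x1E007 (P1/RW1/US1/PS0)
  → PA=0x1EC4B  (2 entries read)
#1 VA=0x3808607 (r,user):
  lvl0: tbl 0x16, slot 28 ⇒ 0x1F007 (P1/RW1/US1/PS0)
  lvl1: tbl 0x1F, slot 8 ⇒ 0x21007 (P1/RW1/US1/PS0)
  → PA=0x21607  (2 entries read)

Entries read for #1: 2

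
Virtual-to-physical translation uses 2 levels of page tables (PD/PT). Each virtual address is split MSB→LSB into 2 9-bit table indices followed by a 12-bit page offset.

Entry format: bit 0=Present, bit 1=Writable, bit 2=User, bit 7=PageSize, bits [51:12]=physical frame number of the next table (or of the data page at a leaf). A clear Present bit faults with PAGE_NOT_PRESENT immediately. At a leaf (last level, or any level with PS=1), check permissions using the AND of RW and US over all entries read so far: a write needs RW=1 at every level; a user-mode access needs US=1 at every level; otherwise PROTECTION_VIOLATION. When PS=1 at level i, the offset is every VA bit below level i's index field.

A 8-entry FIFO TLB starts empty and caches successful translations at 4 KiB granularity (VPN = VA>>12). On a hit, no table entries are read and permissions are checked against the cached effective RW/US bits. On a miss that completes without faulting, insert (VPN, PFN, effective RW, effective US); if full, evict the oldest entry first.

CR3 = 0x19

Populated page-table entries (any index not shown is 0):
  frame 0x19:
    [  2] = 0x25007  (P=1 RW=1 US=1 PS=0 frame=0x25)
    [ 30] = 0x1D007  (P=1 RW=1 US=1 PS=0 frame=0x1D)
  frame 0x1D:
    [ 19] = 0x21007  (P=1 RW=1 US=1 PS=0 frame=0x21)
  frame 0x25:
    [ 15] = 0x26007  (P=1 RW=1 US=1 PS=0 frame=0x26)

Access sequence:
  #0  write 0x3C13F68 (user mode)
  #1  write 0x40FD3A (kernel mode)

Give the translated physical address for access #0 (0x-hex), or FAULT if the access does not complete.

Per-access translation:
#0 VA=0x3C13F68 (w,user):
  L0: frame=0x19 idx=30 entry=0x1D007 [P=1 RW=1 US=1 PS=0]
  L1: frame=0x1D idx=19 entry=0x21007 [P=1 RW=1 US=1 PS=0]
  ⇒ phys 0x21F68  [2 reads]
#1 VA=0x40FD3A (w,kernel):
  L0: frame=0x19 idx=2 entry=0x25007 [P=1 RW=1 US=1 PS=0]
  L1: frame=0x25 idx=15 entry=0x26007 [P=1 RW=1 US=1 PS=0]
  ⇒ phys 0x26D3A  [2 reads]

Access #0 PA: 0x21F68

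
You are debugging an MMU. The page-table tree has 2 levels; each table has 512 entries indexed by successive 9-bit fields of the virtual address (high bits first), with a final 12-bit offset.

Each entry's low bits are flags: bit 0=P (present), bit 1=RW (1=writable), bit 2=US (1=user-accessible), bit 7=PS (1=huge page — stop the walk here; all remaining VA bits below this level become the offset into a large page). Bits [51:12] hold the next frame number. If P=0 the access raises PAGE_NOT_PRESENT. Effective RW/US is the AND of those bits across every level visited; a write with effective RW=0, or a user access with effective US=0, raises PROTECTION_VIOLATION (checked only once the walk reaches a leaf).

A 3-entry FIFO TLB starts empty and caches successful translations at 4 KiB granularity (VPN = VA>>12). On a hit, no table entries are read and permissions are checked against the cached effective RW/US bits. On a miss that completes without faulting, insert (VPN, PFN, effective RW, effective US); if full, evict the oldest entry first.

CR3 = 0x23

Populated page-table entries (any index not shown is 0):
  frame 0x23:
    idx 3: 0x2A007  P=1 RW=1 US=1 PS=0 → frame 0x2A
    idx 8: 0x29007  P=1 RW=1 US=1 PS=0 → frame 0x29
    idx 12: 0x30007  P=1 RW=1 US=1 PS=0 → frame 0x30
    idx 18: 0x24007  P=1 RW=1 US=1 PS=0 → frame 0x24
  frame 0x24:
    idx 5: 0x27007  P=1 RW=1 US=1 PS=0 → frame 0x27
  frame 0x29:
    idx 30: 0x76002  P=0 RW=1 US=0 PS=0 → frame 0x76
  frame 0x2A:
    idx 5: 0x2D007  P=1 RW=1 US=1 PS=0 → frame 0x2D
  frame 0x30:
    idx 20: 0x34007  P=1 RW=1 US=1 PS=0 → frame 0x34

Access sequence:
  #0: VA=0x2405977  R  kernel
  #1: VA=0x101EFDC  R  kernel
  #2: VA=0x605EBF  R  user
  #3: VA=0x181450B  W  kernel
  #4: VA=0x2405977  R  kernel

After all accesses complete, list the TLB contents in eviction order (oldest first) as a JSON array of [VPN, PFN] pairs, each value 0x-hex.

Trace:
#0 VA=0x2405977 (r,kernel):
  [0] read 0x23 idx=18: raw=0x24007 flags P=1 W=1 U=1 S=0
  [1] read 0x24 idx=5: raw=0x27007 flags P=1 W=1 U=1 S=0
  ⇒ phys 0x27977  [2 reads]
#1 VA=0x101EFDC (r,kernel):
  [0] read 0x23 idx=8: raw=0x29007 flags P=1 W=1 U=1 S=0
  [1] read 0x29 idx=30: raw=0x76002 flags P=0 W=1 U=0 S=0
  ✗ PAGE_NOT_PRESENT  [2 reads]
#2 VA=0x605EBF (r,user):
  [0] read 0x23 idx=3: raw=0x2A007 flags P=1 W=1 U=1 S=0
  [1] read 0x2A idx=5: raw=0x2D007 flags P=1 W=1 U=1 S=0
  ⇒ phys 0x2DEBF  [2 reads]
#3 VA=0x181450B (w,kernel):
  [0] read 0x23 idx=12: raw=0x30007 flags P=1 W=1 U=1 S=0
  [1] read 0x30 idx=20: raw=0x34007 flags P=1 W=1 U=1 S=0
  ⇒ phys 0x3450B  [2 reads]
#4 VA=0x2405977 (r,kernel):
  TLB hit vpn=0x2405 → PA=0x27977

TLB: [["0x2405", "0x27"], ["0x605", "0x2D"], ["0x1814", "0x34"]]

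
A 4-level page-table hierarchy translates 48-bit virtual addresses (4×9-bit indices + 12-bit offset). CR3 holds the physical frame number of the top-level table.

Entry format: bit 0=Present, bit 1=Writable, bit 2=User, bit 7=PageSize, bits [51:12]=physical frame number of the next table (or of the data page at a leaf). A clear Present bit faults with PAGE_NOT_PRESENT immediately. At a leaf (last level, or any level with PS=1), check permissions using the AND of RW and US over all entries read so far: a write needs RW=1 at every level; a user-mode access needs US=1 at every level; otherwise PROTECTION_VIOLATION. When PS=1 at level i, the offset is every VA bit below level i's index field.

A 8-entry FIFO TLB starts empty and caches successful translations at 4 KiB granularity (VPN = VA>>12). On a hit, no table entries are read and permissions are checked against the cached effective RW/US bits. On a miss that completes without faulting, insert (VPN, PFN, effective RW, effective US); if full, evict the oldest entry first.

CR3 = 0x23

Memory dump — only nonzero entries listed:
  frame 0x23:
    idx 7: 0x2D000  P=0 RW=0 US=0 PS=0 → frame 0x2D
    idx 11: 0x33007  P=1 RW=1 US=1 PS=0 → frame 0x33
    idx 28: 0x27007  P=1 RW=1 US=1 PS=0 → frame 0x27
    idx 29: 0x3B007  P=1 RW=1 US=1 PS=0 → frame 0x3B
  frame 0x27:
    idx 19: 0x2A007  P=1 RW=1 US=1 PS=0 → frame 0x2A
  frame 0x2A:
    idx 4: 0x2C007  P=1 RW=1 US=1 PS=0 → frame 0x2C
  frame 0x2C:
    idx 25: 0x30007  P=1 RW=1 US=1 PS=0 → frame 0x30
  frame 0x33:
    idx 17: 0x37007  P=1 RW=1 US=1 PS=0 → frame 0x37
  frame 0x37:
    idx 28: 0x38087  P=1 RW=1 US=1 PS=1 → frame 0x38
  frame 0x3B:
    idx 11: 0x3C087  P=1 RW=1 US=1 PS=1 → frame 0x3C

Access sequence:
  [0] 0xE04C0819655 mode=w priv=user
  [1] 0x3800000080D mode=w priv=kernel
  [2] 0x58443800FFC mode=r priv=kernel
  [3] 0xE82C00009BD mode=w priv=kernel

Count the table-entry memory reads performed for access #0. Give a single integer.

Walk each access:
#0 VA=0xE04C0819655 (w,user):
  lvl0: tbl 0x23, slot 28 ⇒ 0x27007 (P1/RW1/US1/PS0)
  lvl1: tbl 0x27, slot 19 ⇒ 0x2A007 (P1/RW1/US1/PS0)
  lvl2: tbl 0x2A, slot 4 ⇒ 0x2C007 (P1/RW1/US1/PS0)
  lvl3: tbl 0x2C, slot 25 ⇒ 0x30007 (P1/RW1/US1/PS0)
  ✓ 0x30655  — 4 lookups
#1 VA=0x3800000080D (w,kernel):
  lvl0: tbl 0x23, slot 7 ⇒ 0x2D000 (P0/RW0/US0/PS0)
  ⇒ fault: PAGE_NOT_PRESENT  — 1 lookups
#2 VA=0x58443800FFC (r,kernel):
  lvl0: tbl 0x23, slot 11 ⇒ 0x33007 (P1/RW1/US1/PS0)
  lvl1: tbl 0x33, slot 17 ⇒ 0x37007 (P1/RW1/US1/PS0)
  lvl2: tbl 0x37, slot 28 ⇒ 0x38087 (P1/RW1/US1/PS1)
  ✓ 0x38FFC (huge @L2)  — 3 lookups
#3 VA=0xE82C00009BD (w,kernel):
  lvl0: tbl 0x23, slot 29 ⇒ 0x3B007 (P1/RW1/US1/PS0)
  lvl1: tbl 0x3B, slot 11 ⇒ 0x3C087 (P1/RW1/US1/PS1)
  ✓ 0x3C9BD (huge @L1)  — 2 lookups

Entries read for #0: 4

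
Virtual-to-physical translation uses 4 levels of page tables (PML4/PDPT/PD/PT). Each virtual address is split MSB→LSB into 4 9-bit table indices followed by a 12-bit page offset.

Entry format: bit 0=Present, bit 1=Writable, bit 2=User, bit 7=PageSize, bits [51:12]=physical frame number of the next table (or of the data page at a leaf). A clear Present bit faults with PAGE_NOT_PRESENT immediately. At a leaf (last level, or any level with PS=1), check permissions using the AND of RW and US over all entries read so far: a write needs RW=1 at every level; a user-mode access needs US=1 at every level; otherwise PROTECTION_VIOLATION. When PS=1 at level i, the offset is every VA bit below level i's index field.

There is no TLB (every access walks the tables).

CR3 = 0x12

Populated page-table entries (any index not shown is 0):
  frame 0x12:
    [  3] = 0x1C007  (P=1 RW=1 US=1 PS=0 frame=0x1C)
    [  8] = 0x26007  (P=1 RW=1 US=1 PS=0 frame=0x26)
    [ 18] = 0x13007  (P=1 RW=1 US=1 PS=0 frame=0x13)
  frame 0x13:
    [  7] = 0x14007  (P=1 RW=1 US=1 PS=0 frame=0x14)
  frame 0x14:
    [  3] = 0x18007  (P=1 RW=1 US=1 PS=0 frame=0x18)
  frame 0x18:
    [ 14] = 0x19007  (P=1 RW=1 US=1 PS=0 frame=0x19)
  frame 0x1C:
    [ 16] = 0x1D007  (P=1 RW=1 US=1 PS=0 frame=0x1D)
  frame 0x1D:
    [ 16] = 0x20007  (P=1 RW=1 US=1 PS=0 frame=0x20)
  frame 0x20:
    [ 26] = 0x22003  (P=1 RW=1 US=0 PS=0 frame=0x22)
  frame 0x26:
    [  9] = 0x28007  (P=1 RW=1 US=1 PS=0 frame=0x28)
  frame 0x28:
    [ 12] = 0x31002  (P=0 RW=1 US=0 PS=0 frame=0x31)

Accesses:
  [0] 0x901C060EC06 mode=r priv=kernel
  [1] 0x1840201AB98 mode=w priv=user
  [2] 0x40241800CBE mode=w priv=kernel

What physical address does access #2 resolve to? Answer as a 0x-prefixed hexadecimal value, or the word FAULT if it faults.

Per-access translation:
#0 VA=0x901C060EC06 (r,kernel):
  L0: frame=0x12 idx=18 entry=0x13007 [P=1 RW=1 US=1 PS=0]
  L1: frame=0x13 idx=7 entry=0x14007 [P=1 RW=1 US=1 PS=0]
  L2: frame=0x14 idx=3 entry=0x18007 [P=1 RW=1 US=1 PS=0]
  L3: frame=0x18 idx=14 entry=0x19007 [P=1 RW=1 US=1 PS=0]
  ✓ 0x19C06  — 4 lookups
#1 VA=0x1840201AB98 (w,user):
  L0: frame=0x12 idx=3 entry=0x1C007 [P=1 RW=1 US=1 PS=0]
  L1: frame=0x1C idx=16 entry=0x1D007 [P=1 RW=1 US=1 PS=0]
  L2: frame=0x1D idx=16 entry=0x20007 [P=1 RW=1 US=1 PS=0]
  L3: frame=0x20 idx=26 entry=0x22003 [P=1 RW=1 US=0 PS=0]
  ✗ PROTECTION_VIOLATION  [4 reads]
#2 VA=0x40241800CBE (w,kernel):
  L0: frame=0x12 idx=8 entry=0x26007 [P=1 RW=1 US=1 PS=0]
  L1: frame=0x26 idx=9 entry=0x28007 [P=1 RW=1 US=1 PS=0]
  L2: frame=0x28 idx=12 entry=0x31002 [P=0 RW=1 US=0 PS=0]
  ✗ PAGE_NOT_PRESENT  [3 reads]

Access #2 PA: FAULT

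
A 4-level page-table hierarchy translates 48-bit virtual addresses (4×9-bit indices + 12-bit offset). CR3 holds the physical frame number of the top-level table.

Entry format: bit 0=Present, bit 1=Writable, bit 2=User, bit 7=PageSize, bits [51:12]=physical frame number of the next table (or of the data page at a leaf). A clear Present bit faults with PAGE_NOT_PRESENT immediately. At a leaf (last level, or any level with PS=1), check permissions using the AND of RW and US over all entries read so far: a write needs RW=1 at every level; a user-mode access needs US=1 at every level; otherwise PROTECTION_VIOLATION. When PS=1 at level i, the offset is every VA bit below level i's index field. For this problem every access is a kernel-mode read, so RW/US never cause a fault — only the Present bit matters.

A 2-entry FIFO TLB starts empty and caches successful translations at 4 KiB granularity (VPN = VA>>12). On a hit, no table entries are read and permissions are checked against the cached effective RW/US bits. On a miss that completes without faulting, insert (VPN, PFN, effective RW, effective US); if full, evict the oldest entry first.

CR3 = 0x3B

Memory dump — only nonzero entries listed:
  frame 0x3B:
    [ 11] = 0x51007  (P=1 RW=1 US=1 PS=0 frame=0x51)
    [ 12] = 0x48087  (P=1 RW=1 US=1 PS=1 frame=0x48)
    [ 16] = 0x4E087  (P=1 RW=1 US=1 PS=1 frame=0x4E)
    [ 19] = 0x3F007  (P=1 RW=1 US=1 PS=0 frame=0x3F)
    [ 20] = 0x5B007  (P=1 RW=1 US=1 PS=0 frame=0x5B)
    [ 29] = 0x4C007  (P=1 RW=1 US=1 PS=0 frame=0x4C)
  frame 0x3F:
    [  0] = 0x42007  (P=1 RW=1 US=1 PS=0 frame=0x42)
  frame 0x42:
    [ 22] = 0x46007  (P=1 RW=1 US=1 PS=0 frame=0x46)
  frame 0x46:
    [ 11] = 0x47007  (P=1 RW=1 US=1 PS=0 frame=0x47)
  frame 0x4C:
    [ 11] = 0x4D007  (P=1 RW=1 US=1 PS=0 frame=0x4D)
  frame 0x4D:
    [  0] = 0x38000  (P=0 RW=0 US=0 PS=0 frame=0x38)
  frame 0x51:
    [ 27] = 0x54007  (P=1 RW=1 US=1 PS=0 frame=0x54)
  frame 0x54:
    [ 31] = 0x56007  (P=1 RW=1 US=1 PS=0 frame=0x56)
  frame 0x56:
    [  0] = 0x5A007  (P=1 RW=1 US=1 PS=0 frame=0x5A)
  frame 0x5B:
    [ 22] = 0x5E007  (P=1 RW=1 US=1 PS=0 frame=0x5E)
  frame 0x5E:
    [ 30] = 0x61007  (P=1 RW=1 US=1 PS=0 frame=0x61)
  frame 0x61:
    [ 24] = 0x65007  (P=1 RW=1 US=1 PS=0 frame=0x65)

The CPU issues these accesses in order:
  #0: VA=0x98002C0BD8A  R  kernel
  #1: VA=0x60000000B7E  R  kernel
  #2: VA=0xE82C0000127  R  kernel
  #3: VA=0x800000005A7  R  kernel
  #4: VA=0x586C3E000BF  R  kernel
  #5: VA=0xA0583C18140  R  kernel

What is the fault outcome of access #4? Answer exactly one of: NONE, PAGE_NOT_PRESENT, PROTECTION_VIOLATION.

Walk each access:
#0 VA=0x98002C0BD8A (r,kernel):
  lvl0: tbl 0x3B, slot 19 ⇒ 0x3F007 (P1/RW1/US1/PS0)
  lvl1: tbl 0x3F, slot 0 ⇒ 0x42007 (P1/RW1/US1/PS0)
  lvl2: tbl 0x42, slot 22 ⇒ 0x46007 (P1/RW1/US1/PS0)
  lvl3: tbl 0x46, slot 11 ⇒ 0x47007 (P1/RW1/US1/PS0)
  ✓ 0x47D8A  — 4 lookups
#1 VA=0x60000000B7E (r,kernel):
  lvl0: tbl 0x3B, slot 12 ⇒ 0x48087 (P1/RW1/US1/PS1)
  ✓ 0x48B7E (huge @L0)  — 1 lookups
#2 VA=0xE82C0000127 (r,kernel):
  lvl0: tbl 0x3B, slot 29 ⇒ 0x4C007 (P1/RW1/US1/PS0)
  lvl1: tbl 0x4C, slot 11 ⇒ 0x4D007 (P1/RW1/US1/PS0)
  lvl2: tbl 0x4D, slot 0 ⇒ 0x38000 (P0/RW0/US0/PS0)
  ⇒ fault: PAGE_NOT_PRESENT  — 3 lookups
#3 VA=0x800000005A7 (r,kernel):
  lvl0: tbl 0x3B, slot 16 ⇒ 0x4E087 (P1/RW1/US1/PS1)
  ✓ 0x4E5A7 (huge @L0)  — 1 lookups
#4 VA=0x586C3E000BF (r,kernel):
  lvl0: tbl 0x3B, slot 11 ⇒ 0x51007 (P1/RW1/US1/PS0)
  lvl1: tbl 0x51, slot 27 ⇒ 0x54007 (P1/RW1/US1/PS0)
  lvl2: tbl 0x54, slot 31 ⇒ 0x56007 (P1/RW1/US1/PS0)
  lvl3: tbl 0x56, slot 0 ⇒ 0x5A007 (P1/RW1/US1/PS0)
  ✓ 0x5A0BF  — 4 lookups
#5 VA=0xA0583C18140 (r,kernel):
  lvl0: tbl 0x3B, slot 20 ⇒ 0x5B007 (P1/RW1/US1/PS0)
  lvl1: tbl 0x5B, slot 22 ⇒ 0x5E007 (P1/RW1/US1/PS0)
  lvl2: tbl 0x5E, slot 30 ⇒ 0x61007 (P1/RW1/US1/PS0)
  lvl3: tbl 0x61, slot 24 ⇒ 0x65007 (P1/RW1/US1/PS0)
  ✓ 0x65140  — 4 lookups

Access #4 fault: NONE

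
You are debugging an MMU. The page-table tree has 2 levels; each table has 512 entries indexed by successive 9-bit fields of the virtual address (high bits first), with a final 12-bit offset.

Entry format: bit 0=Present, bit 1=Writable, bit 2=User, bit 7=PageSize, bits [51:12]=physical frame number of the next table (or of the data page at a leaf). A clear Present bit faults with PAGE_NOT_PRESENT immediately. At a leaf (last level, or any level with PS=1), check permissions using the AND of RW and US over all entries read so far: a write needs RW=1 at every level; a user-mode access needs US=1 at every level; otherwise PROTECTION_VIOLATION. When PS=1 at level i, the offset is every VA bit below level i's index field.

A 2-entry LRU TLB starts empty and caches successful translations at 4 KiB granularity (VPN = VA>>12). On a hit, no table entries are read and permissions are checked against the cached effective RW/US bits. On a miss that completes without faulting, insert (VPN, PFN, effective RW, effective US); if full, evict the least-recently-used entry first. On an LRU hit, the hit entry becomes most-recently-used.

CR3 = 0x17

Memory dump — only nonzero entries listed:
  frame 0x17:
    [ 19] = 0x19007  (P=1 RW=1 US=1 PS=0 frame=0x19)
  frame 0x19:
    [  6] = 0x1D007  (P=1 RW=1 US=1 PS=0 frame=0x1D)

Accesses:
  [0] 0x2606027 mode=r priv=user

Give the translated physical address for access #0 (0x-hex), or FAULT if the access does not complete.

Walk each access:
#0 VA=0x2606027 (r,user):
  L0 @0x17[19] → 0x19007  P=1,RW=1,US=1,PS=0
  L1 @0x19[6] → 0x1D007  P=1,RW=1,US=1,PS=0
  ⇒ phys 0x1D027  [2 reads]

Access #0 PA: 0x1D027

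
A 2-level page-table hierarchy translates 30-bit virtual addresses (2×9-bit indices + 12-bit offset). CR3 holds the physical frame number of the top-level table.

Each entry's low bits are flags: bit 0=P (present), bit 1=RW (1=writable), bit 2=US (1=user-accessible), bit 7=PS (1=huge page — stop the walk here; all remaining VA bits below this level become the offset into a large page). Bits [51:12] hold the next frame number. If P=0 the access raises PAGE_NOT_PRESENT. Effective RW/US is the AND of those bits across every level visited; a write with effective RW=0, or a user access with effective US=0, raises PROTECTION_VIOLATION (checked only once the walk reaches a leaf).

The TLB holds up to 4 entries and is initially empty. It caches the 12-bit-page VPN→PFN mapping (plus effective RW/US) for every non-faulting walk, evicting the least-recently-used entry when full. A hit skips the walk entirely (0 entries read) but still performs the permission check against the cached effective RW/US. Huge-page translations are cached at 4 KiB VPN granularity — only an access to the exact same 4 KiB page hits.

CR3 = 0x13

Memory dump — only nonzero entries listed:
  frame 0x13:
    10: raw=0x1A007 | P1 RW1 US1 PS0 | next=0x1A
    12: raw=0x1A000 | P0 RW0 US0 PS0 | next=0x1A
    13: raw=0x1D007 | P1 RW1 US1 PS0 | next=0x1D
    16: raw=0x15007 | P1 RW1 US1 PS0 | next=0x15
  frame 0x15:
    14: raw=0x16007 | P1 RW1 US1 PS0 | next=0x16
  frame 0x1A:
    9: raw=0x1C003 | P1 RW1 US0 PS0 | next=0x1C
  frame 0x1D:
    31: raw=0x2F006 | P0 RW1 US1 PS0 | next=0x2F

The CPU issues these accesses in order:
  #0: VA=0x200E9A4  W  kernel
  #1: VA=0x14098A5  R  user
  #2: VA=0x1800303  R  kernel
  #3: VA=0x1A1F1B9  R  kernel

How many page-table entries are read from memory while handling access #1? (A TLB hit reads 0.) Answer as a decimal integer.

Trace:
#0 VA=0x200E9A4 (w,kernel):
  [0] read 0x13 idx=16: raw=0x15007 flags P=1 W=1 U=1 S=0
  [1] read 0x15 idx=14: raw=0x16007 flags P=1 W=1 U=1 S=0
  ✓ 0x169A4  — 2 lookups
#1 VA=0x14098A5 (r,user):
  [0] read 0x13 idx=10: raw=0x1A007 flags P=1 W=1 U=1 S=0
  [1] read 0x1A idx=9: raw=0x1C003 flags P=1 W=1 U=0 S=0
  ⇒ fault: PROTECTION_VIOLATION  — 2 lookups
#2 VA=0x1800303 (r,kernel):
  [0] read 0x13 idx=12: raw=0x1A000 flags P=0 W=0 U=0 S=0
  ⇒ fault: PAGE_NOT_PRESENT  — 1 lookups
#3 VA=0x1A1F1B9 (r,kernel):
  [0] read 0x13 idx=13: raw=0x1D007 flags P=1 W=1 U=1 S=0
  [1] read 0x1D idx=31: raw=0x2F006 flags P=0 W=1 U=1 S=0
  ⇒ fault: PAGE_NOT_PRESENT  — 2 lookups

Entries read for #1: 2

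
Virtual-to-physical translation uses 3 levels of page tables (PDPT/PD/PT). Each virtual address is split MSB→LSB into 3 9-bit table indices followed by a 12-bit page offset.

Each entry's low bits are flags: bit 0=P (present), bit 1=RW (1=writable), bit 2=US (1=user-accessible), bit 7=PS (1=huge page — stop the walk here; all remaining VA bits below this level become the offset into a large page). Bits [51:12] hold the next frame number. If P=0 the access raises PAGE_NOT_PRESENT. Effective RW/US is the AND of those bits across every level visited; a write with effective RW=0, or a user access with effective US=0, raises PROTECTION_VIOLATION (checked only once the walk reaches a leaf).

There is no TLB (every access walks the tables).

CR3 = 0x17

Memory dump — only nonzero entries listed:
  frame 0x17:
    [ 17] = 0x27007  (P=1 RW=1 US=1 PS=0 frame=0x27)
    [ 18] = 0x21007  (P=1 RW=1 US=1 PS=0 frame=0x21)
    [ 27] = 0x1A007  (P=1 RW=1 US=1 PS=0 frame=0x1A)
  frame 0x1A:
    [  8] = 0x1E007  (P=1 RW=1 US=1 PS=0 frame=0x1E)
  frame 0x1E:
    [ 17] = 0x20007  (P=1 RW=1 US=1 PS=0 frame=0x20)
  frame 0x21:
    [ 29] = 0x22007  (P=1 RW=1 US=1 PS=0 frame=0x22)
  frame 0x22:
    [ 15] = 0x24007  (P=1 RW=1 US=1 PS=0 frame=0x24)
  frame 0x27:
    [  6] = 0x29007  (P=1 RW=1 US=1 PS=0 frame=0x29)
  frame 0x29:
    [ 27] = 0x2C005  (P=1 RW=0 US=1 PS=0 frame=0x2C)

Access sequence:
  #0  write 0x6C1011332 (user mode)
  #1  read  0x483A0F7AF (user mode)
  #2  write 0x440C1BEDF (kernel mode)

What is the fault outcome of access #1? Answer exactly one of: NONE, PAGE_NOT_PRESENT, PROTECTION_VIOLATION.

Trace:
#0 VA=0x6C1011332 (w,user):
  L0 @0x17[27] → 0x1A007  P=1,RW=1,US=1,PS=0
  L1 @0x1A[8] → 0x1E007  P=1,RW=1,US=1,PS=0
  L2 @0x1E[17] → 0x20007  P=1,RW=1,US=1,PS=0
  ⇒ phys 0x20332  [3 reads]
#1 VA=0x483A0F7AF (r,user):
  L0 @0x17[18] → 0x21007  P=1,RW=1,US=1,PS=0
  L1 @0x21[29] → 0x22007  P=1,RW=1,US=1,PS=0
  L2 @0x22[15] → 0x24007  P=1,RW=1,US=1,PS=0
  ⇒ phys 0x247AF  [3 reads]
#2 VA=0x440C1BEDF (w,kernel):
  L0 @0x17[17] → 0x27007  P=1,RW=1,US=1,PS=0
  L1 @0x27[6] → 0x29007  P=1,RW=1,US=1,PS=0
  L2 @0x29[27] → 0x2C005  P=1,RW=0,US=1,PS=0
  → PROTECTION_VIOLATION  (3 entries read)

Access #1 fault: NONE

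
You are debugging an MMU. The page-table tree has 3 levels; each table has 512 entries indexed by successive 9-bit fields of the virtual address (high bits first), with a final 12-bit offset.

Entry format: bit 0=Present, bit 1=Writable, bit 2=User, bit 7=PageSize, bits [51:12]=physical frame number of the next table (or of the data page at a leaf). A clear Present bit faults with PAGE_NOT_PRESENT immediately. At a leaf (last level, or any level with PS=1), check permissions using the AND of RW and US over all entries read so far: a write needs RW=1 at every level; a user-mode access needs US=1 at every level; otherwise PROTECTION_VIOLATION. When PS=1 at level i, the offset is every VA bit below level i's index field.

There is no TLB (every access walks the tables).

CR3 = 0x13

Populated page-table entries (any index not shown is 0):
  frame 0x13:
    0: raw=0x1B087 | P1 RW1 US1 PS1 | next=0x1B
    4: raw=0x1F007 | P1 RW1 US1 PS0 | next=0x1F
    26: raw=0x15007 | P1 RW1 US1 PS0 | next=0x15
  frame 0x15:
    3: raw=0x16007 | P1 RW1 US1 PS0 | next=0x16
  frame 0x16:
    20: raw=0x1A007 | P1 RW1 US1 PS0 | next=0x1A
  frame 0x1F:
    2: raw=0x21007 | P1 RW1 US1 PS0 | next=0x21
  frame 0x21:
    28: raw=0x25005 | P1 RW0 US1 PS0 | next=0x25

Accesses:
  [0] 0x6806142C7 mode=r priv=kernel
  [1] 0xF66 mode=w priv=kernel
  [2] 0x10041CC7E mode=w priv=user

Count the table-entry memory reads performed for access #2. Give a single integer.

Per-access translation:
#0 VA=0x6806142C7 (r,kernel):
  L0: frame=0x13 idx=26 entry=0x15007 [P=1 RW=1 US=1 PS=0]
  L1: frame=0x15 idx=3 entry=0x16007 [P=1 RW=1 US=1 PS=0]
  L2: frame=0x16 idx=20 entry=0x1A007 [P=1 RW=1 US=1 PS=0]
  → PA=0x1A2C7  (3 entries read)
#1 VA=0xF66 (w,kernel):
  L0: frame=0x13 idx=0 entry=0x1B087 [P=1 RW=1 US=1 PS=1]
  → PA=0x1BF66 (huge @L0)  (1 entries read)
#2 VA=0x10041CC7E (w,user):
  L0: frame=0x13 idx=4 entry=0x1F007 [P=1 RW=1 US=1 PS=0]
  L1: frame=0x1F idx=2 entry=0x21007 [P=1 RW=1 US=1 PS=0]
  L2: frame=0x21 idx=28 entry=0x25005 [P=1 RW=0 US=1 PS=0]
  ⇒ fault: PROTECTION_VIOLATION  — 3 lookups

Entries read for #2: 3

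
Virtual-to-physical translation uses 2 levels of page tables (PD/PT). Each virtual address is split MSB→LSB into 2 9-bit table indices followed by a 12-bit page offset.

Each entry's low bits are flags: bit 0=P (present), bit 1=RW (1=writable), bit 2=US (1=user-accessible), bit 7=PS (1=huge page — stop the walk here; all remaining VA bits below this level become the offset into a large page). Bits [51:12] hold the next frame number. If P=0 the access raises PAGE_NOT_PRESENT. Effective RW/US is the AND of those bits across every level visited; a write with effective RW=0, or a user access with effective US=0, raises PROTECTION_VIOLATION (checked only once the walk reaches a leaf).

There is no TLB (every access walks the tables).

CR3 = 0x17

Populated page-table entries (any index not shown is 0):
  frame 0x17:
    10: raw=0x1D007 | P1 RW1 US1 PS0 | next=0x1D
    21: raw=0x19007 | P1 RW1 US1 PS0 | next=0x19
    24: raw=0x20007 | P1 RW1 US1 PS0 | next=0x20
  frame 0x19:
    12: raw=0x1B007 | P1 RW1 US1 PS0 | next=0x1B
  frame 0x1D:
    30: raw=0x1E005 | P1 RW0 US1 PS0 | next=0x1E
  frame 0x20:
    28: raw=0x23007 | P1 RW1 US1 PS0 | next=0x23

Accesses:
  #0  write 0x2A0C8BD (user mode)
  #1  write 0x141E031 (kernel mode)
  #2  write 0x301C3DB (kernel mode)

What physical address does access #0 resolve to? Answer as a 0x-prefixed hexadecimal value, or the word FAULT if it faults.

Trace:
#0 VA=0x2A0C8BD (w,user):
  L0 @0x17[21] → 0x19007  P=1,RW=1,US=1,PS=0
  L1 @0x19[12] → 0x1B007  P=1,RW=1,US=1,PS=0
  ⇒ phys 0x1B8BD  [2 reads]
#1 VA=0x141E031 (w,kernel):
  L0 @0x17[10] → 0x1D007  P=1,RW=1,US=1,PS=0
  L1 @0x1D[30] → 0x1E005  P=1,RW=0,US=1,PS=0
  ✗ PROTECTION_VIOLATION  [2 reads]
#2 VA=0x301C3DB (w,kernel):
  L0 @0x17[24] → 0x20007  P=1,RW=1,US=1,PS=0
  L1 @0x20[28] → 0x23007  P=1,RW=1,US=1,PS=0
  ⇒ phys 0x233DB  [2 reads]

Access #0 PA: 0x1B8BD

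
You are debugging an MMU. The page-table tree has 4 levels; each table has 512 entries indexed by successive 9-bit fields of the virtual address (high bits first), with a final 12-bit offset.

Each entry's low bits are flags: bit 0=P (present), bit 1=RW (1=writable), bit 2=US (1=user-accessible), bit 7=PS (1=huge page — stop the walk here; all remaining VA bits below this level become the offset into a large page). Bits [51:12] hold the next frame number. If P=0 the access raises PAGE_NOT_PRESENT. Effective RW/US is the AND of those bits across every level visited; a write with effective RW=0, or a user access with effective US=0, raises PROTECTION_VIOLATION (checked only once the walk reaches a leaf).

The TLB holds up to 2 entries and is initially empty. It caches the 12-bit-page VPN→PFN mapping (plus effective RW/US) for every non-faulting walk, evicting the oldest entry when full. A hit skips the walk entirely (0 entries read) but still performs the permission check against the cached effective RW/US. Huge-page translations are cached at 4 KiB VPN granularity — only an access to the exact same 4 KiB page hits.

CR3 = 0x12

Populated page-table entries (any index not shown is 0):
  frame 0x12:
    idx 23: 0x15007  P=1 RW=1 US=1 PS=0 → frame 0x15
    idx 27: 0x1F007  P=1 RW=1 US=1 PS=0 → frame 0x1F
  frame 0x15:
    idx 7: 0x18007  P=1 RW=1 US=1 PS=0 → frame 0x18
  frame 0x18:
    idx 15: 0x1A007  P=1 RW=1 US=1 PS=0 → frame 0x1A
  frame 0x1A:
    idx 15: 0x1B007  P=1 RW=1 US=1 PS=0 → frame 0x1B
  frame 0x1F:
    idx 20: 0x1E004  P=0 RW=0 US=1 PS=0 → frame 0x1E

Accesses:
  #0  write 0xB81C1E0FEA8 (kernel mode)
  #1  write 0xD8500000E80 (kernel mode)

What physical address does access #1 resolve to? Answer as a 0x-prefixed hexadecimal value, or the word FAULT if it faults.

Per-access translation:
#0 VA=0xB81C1E0FEA8 (w,kernel):
  [0] read 0x12 idx=23: raw=0x15007 flags P=1 W=1 U=1 S=0
  [1] read 0x15 idx=7: raw=0x18007 flags P=1 W=1 U=1 S=0
  [2] read 0x18 idx=15: raw=0x1A007 flags P=1 W=1 U=1 S=0
  [3] read 0x1A idx=15: raw=0x1B007 flags P=1 W=1 U=1 S=0
  ⇒ phys 0x1BEA8  [4 reads]
#1 VA=0xD8500000E80 (w,kernel):
  [0] read 0x12 idx=27: raw=0x1F007 flags P=1 W=1 U=1 S=0
  [1] read 0x1F idx=20: raw=0x1E004 flags P=0 W=0 U=1 S=0
  ✗ PAGE_NOT_PRESENT  [2 reads]

Access #1 PA: FAULT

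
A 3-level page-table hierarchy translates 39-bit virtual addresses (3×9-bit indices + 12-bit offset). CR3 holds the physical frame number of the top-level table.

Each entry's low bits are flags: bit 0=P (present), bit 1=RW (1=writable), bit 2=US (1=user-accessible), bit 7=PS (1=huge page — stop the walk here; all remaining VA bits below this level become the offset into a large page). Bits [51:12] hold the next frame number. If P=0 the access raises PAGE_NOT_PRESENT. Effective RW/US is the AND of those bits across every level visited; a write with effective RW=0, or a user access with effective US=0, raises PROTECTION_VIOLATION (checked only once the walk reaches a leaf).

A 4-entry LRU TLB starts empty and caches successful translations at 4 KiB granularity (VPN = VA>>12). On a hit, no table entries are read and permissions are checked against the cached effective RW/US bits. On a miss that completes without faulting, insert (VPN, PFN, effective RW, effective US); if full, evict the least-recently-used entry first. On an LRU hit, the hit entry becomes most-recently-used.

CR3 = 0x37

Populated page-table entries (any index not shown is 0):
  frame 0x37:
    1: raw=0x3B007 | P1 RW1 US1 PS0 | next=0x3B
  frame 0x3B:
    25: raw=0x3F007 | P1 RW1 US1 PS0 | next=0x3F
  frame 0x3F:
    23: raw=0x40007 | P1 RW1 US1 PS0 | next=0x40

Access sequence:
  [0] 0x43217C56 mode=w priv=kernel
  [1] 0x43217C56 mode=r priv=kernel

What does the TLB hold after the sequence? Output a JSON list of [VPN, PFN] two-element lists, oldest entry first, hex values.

Trace:
#0 VA=0x43217C56 (w,kernel):
  L0 @0x37[1] → 0x3B007  P=1,RW=1,US=1,PS=0
  L1 @0x3B[25] → 0x3F007  P=1,RW=1,US=1,PS=0
  L2 @0x3F[23] → 0x40007  P=1,RW=1,US=1,PS=0
  ✓ 0x40C56  — 3 lookups
#1 VA=0x43217C56 (r,kernel):
  TLB hit vpn=0x43217 → PA=0x40C56

TLB: [["0x43217", "0x40"]]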